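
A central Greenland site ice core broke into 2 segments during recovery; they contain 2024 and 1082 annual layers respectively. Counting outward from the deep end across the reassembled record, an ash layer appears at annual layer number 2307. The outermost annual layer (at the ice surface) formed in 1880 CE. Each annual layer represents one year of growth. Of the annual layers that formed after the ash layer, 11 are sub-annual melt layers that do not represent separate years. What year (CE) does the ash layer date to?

Total annual layers = 2024 + 1082 = 3106.
3106 − 2307 = 799 annual layers lie beyond the ash layer toward the ice surface.
Excluding 11 false annual layers: 799 − 11 = 788.
The annual layer at the ice surface is 1880 CE, so the ash layer dates to 1880 − 788 = 1092 CE.

1092 CE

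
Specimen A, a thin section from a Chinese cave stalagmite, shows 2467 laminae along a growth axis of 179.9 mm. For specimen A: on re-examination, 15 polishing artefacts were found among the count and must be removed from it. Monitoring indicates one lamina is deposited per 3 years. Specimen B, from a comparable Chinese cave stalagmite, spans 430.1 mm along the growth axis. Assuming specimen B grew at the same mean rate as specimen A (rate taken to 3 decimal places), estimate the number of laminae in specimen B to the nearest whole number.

5974 laminae

Specimen A: after corrections the count is 2467 − 15 = 2452 laminae.
Specimen A: multiplying by 3 years per lamina: 2452 × 3 = 7356 years.
A: Mean rate = 179.9 mm / 7356 years ≈ 0.024 mm/year.
Specimen B: 430.1 mm / 0.024 mm per year = 17920.83 years; at 3 years per lamina that is 17920.83 / 3 ≈ 5974 laminae.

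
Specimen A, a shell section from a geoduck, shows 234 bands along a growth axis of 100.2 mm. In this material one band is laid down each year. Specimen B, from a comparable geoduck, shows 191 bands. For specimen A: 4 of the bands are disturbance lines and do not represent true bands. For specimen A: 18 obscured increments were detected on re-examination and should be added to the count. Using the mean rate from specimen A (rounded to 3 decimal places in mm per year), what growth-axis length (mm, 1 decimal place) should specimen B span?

Specimen A: true band count = 234 − 4 + 18 = 248.
A: Mean rate = 100.2 mm / 248 years ≈ 0.404 mm/year.
Length of B = 0.404 × 191 = 77.2 mm.

77.2 mm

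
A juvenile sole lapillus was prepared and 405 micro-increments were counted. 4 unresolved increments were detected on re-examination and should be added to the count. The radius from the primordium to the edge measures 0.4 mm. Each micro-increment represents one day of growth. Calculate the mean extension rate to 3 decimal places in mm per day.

0.001 mm per day

Adjusted count: 405 + 4 = 409 micro-increments.
Mean rate = 0.4 mm / 409 days ≈ 0.001 mm per day.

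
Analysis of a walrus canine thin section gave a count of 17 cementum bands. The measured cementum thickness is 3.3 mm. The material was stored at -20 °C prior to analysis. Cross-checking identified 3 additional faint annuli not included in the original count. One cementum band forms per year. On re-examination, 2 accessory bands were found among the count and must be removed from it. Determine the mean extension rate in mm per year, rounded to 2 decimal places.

Correcting the raw count gives 17 − 2 + 3 = 18 true cementum bands.
Extension rate ≈ 3.3 / 18 = 0.18 mm per year.

0.18 mm per year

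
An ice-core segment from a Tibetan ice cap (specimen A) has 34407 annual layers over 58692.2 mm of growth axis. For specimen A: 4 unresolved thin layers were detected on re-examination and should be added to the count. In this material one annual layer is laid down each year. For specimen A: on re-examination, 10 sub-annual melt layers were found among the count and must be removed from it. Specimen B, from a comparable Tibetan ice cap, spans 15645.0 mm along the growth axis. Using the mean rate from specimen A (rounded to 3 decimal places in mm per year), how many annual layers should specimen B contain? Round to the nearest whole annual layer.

9171 annual layers

Specimen A: adjusted count: 34407 − 10 + 4 = 34401 annual layers.
A: Extension rate ≈ 58692.2 / 34401 = 1.706 mm/yr.
B spans 15645.0 / 1.706 = 9170.57 years ≈ 9171 annual layers.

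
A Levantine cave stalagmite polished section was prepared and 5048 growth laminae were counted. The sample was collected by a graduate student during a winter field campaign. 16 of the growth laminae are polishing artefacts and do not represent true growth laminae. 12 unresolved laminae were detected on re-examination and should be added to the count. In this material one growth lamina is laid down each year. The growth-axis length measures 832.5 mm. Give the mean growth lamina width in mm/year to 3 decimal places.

Correcting the raw count gives 5048 − 16 + 12 = 5044 true growth laminae.
Extension rate ≈ 832.5 / 5044 = 0.165 mm/year.

0.165 mm/year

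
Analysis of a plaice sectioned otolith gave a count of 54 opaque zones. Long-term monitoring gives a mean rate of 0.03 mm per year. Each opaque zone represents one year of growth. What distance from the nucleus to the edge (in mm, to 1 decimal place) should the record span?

1.6 mm

The record spans 54 years at 0.03 mm per year.
Length ≈ 0.03 × 54 = 1.6 mm.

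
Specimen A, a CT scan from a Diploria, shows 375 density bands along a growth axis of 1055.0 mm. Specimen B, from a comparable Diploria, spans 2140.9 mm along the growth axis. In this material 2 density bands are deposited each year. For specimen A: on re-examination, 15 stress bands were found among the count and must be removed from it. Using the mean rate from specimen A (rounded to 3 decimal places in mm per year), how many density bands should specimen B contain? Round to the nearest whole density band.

Specimen A: correcting the raw count gives 375 − 15 = 360 true density bands.
Specimen A: with 2 density bands per year, 360 / 2 = 180 years.
A: 1055.0 mm over 180 years gives 1055.0 / 180 ≈ 5.861 mm/yr.
B spans 2140.9 / 5.861 = 365.28 years; at 2 density bands per year that is 365.28 × 2 ≈ 731 density bands.

731 density bands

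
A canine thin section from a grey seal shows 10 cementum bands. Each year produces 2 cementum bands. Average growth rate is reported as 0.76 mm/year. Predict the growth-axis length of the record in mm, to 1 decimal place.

Dividing by 2 cementum bands per year: 10 / 2 = 5 years.
Predicted length = 0.76 mm/year × 5 years = 3.8 mm.

3.8 mm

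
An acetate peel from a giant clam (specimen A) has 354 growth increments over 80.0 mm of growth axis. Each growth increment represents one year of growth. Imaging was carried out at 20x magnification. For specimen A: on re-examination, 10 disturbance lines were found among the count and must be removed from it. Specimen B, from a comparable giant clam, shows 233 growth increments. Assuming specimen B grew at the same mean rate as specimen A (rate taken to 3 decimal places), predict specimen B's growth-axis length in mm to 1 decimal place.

54.3 mm

Specimen A: after corrections the count is 354 − 10 = 344 growth increments.
A: Extension rate ≈ 80.0 / 344 = 0.233 mm/year.
Length of B = 0.233 × 233 = 54.3 mm.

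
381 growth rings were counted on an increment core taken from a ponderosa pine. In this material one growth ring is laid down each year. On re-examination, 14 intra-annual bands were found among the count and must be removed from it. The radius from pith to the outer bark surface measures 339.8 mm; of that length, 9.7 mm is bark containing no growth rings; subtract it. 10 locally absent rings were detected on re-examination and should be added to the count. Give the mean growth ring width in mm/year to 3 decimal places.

0.876 mm/year

True growth ring count = 381 − 14 + 10 = 377.
Removing the 9.7 mm offcut leaves 339.8 − 9.7 = 330.1 mm.
330.1 mm over 377 years gives 330.1 / 377 ≈ 0.876 mm/year.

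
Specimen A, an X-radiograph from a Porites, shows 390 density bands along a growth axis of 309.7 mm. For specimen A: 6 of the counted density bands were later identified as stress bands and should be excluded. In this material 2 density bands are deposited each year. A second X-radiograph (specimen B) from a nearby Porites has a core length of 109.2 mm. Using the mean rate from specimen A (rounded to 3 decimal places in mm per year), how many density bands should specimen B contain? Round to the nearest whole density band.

Specimen A: correcting the raw count gives 390 − 6 = 384 true density bands.
Specimen A: 384 density bands at 2 per year is 384 / 2 = 192 years.
A: Mean rate = 309.7 mm / 192 years ≈ 1.613 mm/yr.
B spans 109.2 / 1.613 = 67.70 years; at 2 density bands per year that is 67.70 × 2 ≈ 135 density bands.

135 density bands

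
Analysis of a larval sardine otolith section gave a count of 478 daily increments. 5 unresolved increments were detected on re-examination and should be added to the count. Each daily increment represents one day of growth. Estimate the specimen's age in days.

After corrections the count is 478 + 5 = 483 daily increments.
At one daily increment per day, that is 483 days.

483 days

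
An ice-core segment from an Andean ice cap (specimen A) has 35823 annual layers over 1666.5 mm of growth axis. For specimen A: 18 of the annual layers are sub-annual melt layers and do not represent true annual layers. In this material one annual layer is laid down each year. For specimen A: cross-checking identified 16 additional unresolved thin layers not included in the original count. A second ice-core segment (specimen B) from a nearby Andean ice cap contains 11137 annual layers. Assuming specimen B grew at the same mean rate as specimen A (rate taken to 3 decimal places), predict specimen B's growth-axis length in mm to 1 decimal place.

Specimen A: adjusted count: 35823 − 18 + 16 = 35821 annual layers.
A: Mean rate = 1666.5 mm / 35821 years ≈ 0.047 mm per year.
Length of B = 0.047 × 11137 = 523.4 mm.

523.4 mm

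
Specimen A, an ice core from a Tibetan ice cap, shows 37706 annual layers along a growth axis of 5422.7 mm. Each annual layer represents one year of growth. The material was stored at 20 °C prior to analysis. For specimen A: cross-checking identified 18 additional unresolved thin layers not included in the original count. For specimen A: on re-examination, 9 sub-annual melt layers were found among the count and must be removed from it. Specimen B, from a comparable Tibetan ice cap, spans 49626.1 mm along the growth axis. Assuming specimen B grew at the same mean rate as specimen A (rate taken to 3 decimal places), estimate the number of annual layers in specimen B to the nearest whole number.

Specimen A: after corrections the count is 37706 − 9 + 18 = 37715 annual layers.
A: Extension rate ≈ 5422.7 / 37715 = 0.144 mm/year.
Specimen B: 49626.1 mm / 0.144 mm per year = 344625.69 years ≈ 344626 annual layers.

344626 annual layers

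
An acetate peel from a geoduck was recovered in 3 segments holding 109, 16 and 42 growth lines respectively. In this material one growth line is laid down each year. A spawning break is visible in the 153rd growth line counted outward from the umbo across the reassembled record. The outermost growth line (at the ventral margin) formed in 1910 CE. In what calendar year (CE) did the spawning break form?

Total growth lines = 109 + 16 + 42 = 167.
167 − 153 = 14 growth lines lie beyond the spawning break toward the ventral margin.
The growth line at the ventral margin is 1910 CE, so the spawning break dates to 1910 − 14 = 1896 CE.

1896 CE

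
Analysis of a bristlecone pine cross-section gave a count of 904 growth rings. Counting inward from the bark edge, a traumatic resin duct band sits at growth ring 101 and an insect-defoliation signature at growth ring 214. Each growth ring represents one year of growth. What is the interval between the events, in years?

113 years

214 − 101 = 113 growth rings lie between the two events.
At one growth ring per year, 113 years elapsed between them.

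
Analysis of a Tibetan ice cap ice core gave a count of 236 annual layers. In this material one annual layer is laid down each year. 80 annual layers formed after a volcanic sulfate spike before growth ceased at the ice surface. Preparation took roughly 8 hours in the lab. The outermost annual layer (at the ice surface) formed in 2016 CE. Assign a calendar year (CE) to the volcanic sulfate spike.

1936 CE

80 annual layers formed after the volcanic sulfate spike.
Counting back 80 years from 2016 CE places the volcanic sulfate spike in 2016 − 80 = 1936 CE.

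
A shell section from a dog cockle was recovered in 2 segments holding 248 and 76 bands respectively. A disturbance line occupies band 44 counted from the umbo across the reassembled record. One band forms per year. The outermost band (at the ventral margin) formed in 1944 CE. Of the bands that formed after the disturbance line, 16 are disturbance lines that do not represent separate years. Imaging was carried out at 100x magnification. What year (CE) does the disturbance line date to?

1680 CE

Total bands = 248 + 76 = 324.
Between band 44 and the ventral margin there are 324 − 44 = 280 bands.
280 − 16 false = 264 true bands after the disturbance line.
Counting back 264 years from 1944 CE places the disturbance line in 1944 − 264 = 1680 CE.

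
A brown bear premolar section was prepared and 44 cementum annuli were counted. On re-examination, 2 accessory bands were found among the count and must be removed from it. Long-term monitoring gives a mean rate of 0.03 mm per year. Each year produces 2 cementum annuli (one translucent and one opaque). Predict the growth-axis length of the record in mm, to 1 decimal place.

Correcting the raw count gives 44 − 2 = 42 true cementum annuli.
Dividing by 2 cementum annuli per year: 42 / 2 = 21 years.
Length ≈ 0.03 × 21 = 0.6 mm.

0.6 mm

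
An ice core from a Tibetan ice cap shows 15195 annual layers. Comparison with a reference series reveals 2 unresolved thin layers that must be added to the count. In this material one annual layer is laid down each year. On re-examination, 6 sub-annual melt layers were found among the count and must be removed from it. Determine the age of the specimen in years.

Correcting the raw count gives 15195 − 6 + 2 = 15191 true annual layers.
One annual layer per year makes the duration 15191 years.

15191 years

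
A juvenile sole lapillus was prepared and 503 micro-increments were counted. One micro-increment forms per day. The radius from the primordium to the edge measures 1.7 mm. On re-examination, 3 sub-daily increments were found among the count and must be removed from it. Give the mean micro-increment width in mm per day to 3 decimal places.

0.003 mm per day

Adjusted count: 503 − 3 = 500 micro-increments.
1.7 mm over 500 days gives 1.7 / 500 ≈ 0.003 mm per day.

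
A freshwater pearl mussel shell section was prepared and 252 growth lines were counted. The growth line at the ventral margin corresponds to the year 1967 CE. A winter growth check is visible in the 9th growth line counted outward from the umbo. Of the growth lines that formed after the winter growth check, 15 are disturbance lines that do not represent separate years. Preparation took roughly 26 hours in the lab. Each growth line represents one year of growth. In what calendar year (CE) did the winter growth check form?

1739 CE

The winter growth check sits at growth line 9 from the umbo, so 252 − 9 = 243 growth lines formed after it.
243 − 15 false = 228 true growth lines after the winter growth check.
1967 − 228 = 1739 CE.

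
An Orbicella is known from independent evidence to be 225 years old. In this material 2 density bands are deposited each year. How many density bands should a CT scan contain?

Expected density bands: 225 × 2 = 450.
So 450 density bands should be present.

450 density bands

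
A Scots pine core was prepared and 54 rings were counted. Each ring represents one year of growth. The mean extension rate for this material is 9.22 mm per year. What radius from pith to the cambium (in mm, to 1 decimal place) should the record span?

54 years of growth are recorded.
Predicted length = 9.22 mm/year × 54 years = 497.9 mm.

497.9 mm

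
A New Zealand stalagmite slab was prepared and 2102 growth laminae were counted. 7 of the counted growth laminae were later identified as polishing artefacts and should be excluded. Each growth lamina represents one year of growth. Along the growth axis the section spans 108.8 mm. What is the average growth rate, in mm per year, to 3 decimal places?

Adjusted count: 2102 − 7 = 2095 growth laminae.
Mean rate = 108.8 mm / 2095 years ≈ 0.052 mm per year.

0.052 mm per year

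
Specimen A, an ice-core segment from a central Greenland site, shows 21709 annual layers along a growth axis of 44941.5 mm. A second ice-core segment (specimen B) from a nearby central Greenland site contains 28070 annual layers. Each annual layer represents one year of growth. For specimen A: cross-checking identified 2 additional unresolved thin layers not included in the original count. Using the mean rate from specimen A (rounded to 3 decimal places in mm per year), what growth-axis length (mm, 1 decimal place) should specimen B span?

58104.9 mm

Specimen A: true annual layer count = 21709 + 2 = 21711.
A: Extension rate ≈ 44941.5 / 21711 = 2.070 mm per year.
B's length ≈ 2.070 × 28070 = 58104.9 mm.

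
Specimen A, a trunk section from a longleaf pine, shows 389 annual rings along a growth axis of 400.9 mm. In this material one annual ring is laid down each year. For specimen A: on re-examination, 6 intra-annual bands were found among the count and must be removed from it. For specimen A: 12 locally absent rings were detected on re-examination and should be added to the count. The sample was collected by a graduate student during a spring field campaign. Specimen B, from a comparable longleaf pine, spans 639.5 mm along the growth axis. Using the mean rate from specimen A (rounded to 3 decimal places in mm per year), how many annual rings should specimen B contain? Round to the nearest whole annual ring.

Specimen A: after corrections the count is 389 − 6 + 12 = 395 annual rings.
A: Mean rate = 400.9 mm / 395 years ≈ 1.015 mm per year.
For B, 639.5 / 1.015 = 630.05 years ≈ 630 annual rings.

630 annual rings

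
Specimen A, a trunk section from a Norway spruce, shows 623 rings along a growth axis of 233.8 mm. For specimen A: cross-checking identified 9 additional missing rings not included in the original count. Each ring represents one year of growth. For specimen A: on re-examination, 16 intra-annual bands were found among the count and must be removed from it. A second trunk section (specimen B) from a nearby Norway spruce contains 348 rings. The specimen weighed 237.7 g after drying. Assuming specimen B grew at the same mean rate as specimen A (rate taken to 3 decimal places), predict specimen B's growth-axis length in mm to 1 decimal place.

Specimen A: after corrections the count is 623 − 16 + 9 = 616 rings.
A: Mean rate = 233.8 mm / 616 years ≈ 0.380 mm/year.
Length of B = 0.380 × 348 = 132.2 mm.

132.2 mm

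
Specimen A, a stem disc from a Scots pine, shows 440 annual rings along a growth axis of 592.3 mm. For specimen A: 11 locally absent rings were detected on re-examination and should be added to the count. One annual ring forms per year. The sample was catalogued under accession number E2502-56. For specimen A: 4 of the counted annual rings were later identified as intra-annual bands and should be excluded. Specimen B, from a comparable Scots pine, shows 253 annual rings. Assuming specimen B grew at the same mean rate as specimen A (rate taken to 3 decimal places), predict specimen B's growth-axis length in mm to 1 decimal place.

Specimen A: correcting the raw count gives 440 − 4 + 11 = 447 true annual rings.
A: Mean rate = 592.3 mm / 447 years ≈ 1.325 mm/year.
B's length ≈ 1.325 × 253 = 335.2 mm.

335.2 mm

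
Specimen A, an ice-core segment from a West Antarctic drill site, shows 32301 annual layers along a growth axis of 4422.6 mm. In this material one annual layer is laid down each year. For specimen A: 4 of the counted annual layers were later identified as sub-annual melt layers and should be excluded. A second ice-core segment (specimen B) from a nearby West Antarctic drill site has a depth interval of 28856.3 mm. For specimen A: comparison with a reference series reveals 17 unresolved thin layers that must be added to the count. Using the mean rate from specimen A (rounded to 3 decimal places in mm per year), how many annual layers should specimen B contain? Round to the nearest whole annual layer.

Specimen A: adjusted count: 32301 − 4 + 17 = 32314 annual layers.
A: Extension rate ≈ 4422.6 / 32314 = 0.137 mm per year.
Specimen B: 28856.3 mm / 0.137 mm per year = 210629.93 years ≈ 210630 annual layers.

210630 annual layers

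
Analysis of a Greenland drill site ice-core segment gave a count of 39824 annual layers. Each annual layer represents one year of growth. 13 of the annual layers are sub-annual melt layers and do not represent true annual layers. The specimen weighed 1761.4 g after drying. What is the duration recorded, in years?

39811 yr

True annual layer count = 39824 − 13 = 39811.
At one annual layer per year, that is 39811 years.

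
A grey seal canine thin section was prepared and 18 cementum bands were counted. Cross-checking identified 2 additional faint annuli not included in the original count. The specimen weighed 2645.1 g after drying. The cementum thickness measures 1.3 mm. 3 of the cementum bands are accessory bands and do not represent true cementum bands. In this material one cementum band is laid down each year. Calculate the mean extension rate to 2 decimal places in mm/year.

0.08 mm/year

Correcting the raw count gives 18 − 3 + 2 = 17 true cementum bands.
Extension rate ≈ 1.3 / 17 = 0.08 mm/year.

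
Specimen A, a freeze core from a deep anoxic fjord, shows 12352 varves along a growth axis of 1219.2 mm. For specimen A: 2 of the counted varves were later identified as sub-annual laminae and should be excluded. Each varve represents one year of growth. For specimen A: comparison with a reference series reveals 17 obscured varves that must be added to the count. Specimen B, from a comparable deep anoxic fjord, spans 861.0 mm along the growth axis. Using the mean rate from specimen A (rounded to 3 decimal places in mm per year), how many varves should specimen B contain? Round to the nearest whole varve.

Specimen A: after corrections the count is 12352 − 2 + 17 = 12367 varves.
A: 1219.2 mm over 12367 years gives 1219.2 / 12367 ≈ 0.099 mm/year.
B spans 861.0 / 0.099 = 8696.97 years ≈ 8697 varves.

8697 varves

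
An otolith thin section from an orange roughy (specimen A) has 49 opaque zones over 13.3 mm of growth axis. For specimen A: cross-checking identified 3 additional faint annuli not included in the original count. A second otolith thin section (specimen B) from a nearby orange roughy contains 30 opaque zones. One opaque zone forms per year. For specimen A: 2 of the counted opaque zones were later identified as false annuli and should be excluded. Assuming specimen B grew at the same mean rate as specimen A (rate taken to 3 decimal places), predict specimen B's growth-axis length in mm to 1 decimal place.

Specimen A: correcting the raw count gives 49 − 2 + 3 = 50 true opaque zones.
A: Extension rate ≈ 13.3 / 50 = 0.266 mm/year.
Length of B = 0.266 × 30 = 8.0 mm.

8.0 mm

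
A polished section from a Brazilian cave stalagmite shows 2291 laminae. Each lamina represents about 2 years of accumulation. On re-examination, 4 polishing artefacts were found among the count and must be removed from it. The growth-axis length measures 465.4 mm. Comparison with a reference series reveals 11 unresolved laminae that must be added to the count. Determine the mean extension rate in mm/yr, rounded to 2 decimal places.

0.10 mm/yr

True lamina count = 2291 − 4 + 11 = 2298.
Multiplying by 2 years per lamina: 2298 × 2 = 4596 years.
Extension rate ≈ 465.4 / 4596 = 0.10 mm/yr.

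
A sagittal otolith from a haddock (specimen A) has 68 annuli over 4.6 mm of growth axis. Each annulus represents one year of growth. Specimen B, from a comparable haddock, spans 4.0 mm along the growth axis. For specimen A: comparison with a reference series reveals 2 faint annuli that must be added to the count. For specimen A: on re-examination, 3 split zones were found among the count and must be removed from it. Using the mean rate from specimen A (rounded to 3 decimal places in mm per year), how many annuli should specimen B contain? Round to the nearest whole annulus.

Specimen A: correcting the raw count gives 68 − 3 + 2 = 67 true annuli.
A: Extension rate ≈ 4.6 / 67 = 0.069 mm/year.
For B, 4.0 / 0.069 = 57.97 years ≈ 58 annuli.

58 annuli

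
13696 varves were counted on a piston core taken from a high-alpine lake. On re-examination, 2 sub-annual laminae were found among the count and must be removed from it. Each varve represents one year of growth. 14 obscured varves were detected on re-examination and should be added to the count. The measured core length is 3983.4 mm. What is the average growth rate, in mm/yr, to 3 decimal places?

0.291 mm/yr

True varve count = 13696 − 2 + 14 = 13708.
Mean rate = 3983.4 mm / 13708 years ≈ 0.291 mm/yr.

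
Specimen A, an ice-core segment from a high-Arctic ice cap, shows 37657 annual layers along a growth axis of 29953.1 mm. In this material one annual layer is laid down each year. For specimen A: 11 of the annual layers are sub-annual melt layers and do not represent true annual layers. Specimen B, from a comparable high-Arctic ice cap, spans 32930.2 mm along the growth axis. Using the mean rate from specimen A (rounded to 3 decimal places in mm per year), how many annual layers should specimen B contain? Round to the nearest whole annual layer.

41370 annual layers

Specimen A: adjusted count: 37657 − 11 = 37646 annual layers.
A: Extension rate ≈ 29953.1 / 37646 = 0.796 mm/year.
Specimen B: 32930.2 mm / 0.796 mm per year = 41369.60 years ≈ 41370 annual layers.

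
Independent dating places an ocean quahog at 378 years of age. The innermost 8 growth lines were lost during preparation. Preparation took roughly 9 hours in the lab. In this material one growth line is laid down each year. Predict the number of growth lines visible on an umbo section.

Expected growth lines over 378 years: 378.
Less the 8 uncaptured growth lines: 378 − 8 = 370.

370 growth lines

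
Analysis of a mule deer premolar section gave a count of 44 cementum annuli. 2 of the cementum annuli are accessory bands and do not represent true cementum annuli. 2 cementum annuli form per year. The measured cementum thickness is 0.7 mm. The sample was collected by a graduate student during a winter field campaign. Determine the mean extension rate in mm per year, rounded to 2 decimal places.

0.03 mm per year

True cementum annulus count = 44 − 2 = 42.
With 2 cementum annuli per year, 42 / 2 = 21 years.
Extension rate ≈ 0.7 / 21 = 0.03 mm per year.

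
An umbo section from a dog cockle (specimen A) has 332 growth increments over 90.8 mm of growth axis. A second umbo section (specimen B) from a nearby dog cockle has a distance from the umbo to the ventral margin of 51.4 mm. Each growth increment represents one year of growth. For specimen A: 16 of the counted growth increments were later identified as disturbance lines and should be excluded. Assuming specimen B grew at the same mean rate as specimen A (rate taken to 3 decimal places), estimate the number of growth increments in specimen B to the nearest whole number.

179 growth increments

Specimen A: adjusted count: 332 − 16 = 316 growth increments.
A: 90.8 mm over 316 years gives 90.8 / 316 ≈ 0.287 mm/year.
Specimen B: 51.4 mm / 0.287 mm per year = 179.09 years ≈ 179 growth increments.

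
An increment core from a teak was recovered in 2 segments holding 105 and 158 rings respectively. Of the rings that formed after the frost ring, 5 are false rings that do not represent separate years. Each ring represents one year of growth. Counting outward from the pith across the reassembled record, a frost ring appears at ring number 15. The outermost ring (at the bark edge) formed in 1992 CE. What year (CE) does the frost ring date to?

1749 CE

Total rings = 105 + 158 = 263.
Between ring 15 and the bark edge there are 263 − 15 = 248 rings.
248 − 5 false = 243 true rings after the frost ring.
1992 − 243 = 1749 CE.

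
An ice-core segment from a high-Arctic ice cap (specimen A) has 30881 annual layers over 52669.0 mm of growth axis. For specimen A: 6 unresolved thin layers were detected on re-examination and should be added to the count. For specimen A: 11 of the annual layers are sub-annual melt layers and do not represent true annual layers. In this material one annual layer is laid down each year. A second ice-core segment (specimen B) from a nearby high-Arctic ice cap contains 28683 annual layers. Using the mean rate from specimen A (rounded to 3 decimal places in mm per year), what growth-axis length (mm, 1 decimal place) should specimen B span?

Specimen A: correcting the raw count gives 30881 − 11 + 6 = 30876 true annual layers.
A: Extension rate ≈ 52669.0 / 30876 = 1.706 mm/year.
Length of B = 1.706 × 28683 = 48933.2 mm.

48933.2 mm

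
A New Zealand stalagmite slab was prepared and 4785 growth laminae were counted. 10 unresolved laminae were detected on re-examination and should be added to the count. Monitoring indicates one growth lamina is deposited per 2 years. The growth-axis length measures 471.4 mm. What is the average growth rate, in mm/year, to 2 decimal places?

0.05 mm/year

Adjusted count: 4785 + 10 = 4795 growth laminae.
Multiplying by 2 years per growth lamina: 4795 × 2 = 9590 years.
471.4 mm over 9590 years gives 471.4 / 9590 ≈ 0.05 mm/year.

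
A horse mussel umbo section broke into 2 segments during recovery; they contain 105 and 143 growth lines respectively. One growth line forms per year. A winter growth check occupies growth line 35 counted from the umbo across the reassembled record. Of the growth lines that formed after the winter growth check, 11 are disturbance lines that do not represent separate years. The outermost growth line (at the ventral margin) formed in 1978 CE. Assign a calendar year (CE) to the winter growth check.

Total growth lines = 105 + 143 = 248.
248 − 35 = 213 growth lines lie beyond the winter growth check toward the ventral margin.
Removing the 11 false growth lines leaves 213 − 11 = 202 true growth lines beyond the winter growth check.
Counting back 202 years from 1978 CE places the winter growth check in 1978 − 202 = 1776 CE.

1776 CE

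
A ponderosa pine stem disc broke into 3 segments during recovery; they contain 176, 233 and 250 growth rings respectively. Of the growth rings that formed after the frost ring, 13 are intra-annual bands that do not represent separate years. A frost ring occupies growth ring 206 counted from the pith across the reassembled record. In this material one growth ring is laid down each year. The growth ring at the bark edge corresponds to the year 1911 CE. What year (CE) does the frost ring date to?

Total growth rings = 176 + 233 + 250 = 659.
Between growth ring 206 and the bark edge there are 659 − 206 = 453 growth rings.
Excluding 13 false growth rings: 453 − 13 = 440.
1911 − 440 = 1471 CE.

1471 CE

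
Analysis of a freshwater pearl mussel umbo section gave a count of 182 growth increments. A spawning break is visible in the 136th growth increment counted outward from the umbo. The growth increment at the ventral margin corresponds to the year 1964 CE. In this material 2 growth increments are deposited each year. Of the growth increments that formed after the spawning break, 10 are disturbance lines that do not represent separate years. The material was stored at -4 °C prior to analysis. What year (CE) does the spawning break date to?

The spawning break sits at growth increment 136 from the umbo, so 182 − 136 = 46 growth increments formed after it.
Removing the 10 false growth increments leaves 46 − 10 = 36 true growth increments beyond the spawning break.
Dividing by 2 growth increments per year: 36 / 2 = 18 years.
The growth increment at the ventral margin is 1964 CE, so the spawning break dates to 1964 − 18 = 1946 CE.

1946 CE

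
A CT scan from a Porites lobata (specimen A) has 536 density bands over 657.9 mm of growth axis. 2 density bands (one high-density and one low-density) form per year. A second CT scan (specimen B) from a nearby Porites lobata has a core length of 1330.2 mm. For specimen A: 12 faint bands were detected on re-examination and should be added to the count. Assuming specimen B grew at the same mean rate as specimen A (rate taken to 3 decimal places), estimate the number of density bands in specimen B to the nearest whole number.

1108 density bands

Specimen A: true density band count = 536 + 12 = 548.
Specimen A: with 2 density bands per year, 548 / 2 = 274 years.
A: 657.9 mm over 274 years gives 657.9 / 274 ≈ 2.401 mm/yr.
For B, 1330.2 / 2.401 = 554.02 years; at 2 density bands per year that is 554.02 × 2 ≈ 1108 density bands.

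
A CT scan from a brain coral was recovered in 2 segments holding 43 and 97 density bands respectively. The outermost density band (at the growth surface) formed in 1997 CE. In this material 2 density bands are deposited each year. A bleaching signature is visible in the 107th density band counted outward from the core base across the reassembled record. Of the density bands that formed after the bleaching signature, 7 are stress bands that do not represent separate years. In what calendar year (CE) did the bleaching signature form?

1984 CE

Total density bands = 43 + 97 = 140.
The bleaching signature sits at density band 107 from the core base, so 140 − 107 = 33 density bands formed after it.
33 − 7 false = 26 true density bands after the bleaching signature.
With 2 density bands per year, 26 / 2 = 13 years.
1997 − 13 = 1984 CE.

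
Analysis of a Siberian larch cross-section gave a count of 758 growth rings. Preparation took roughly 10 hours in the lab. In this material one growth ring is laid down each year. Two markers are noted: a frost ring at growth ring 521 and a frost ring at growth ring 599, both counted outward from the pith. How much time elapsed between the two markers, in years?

The two markers are separated by 599 − 521 = 78 growth rings.
That is 78 years at one growth ring per year.

78 years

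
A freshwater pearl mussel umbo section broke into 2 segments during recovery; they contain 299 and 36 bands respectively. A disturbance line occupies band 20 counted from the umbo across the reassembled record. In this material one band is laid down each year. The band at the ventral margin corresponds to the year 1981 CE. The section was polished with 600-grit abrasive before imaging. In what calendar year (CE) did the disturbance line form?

1666 CE

Total bands = 299 + 36 = 335.
The disturbance line sits at band 20 from the umbo, so 335 − 20 = 315 bands formed after it.
1981 − 315 = 1666 CE.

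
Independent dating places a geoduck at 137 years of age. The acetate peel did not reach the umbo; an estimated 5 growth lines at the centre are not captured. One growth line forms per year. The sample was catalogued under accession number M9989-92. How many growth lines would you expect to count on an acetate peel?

At one growth line per year, 137 years correspond to 137 growth lines.
137 − 5 missed = 132 growth lines expected in the prepared section.

132 growth lines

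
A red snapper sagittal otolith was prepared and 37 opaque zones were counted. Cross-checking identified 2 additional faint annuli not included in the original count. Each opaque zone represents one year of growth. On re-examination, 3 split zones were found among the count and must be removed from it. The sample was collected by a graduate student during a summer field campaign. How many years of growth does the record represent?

36 years

True opaque zone count = 37 − 3 + 2 = 36.
At one opaque zone per year, that is 36 years.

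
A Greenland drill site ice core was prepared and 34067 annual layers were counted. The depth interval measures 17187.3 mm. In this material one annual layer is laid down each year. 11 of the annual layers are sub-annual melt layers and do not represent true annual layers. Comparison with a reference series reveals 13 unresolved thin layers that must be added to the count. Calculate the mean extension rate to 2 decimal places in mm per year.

True annual layer count = 34067 − 11 + 13 = 34069.
17187.3 mm over 34069 years gives 17187.3 / 34069 ≈ 0.50 mm per year.

0.50 mm per year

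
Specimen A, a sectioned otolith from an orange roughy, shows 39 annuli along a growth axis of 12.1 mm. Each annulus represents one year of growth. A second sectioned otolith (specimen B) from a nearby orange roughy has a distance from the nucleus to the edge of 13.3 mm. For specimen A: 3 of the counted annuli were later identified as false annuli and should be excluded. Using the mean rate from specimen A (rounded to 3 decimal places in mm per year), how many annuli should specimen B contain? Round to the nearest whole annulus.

Specimen A: true annulus count = 39 − 3 = 36.
A: 12.1 mm over 36 years gives 12.1 / 36 ≈ 0.336 mm/year.
Specimen B: 13.3 mm / 0.336 mm per year = 39.58 years ≈ 40 annuli.

40 annuli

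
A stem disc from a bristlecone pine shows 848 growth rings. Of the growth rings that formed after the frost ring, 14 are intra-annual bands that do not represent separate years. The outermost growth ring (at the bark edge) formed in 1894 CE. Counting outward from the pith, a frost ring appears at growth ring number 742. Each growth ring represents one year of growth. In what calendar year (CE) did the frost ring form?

1802 CE

The frost ring sits at growth ring 742 from the pith, so 848 − 742 = 106 growth rings formed after it.
Removing the 14 false growth rings leaves 106 − 14 = 92 true growth rings beyond the frost ring.
1894 − 92 = 1802 CE.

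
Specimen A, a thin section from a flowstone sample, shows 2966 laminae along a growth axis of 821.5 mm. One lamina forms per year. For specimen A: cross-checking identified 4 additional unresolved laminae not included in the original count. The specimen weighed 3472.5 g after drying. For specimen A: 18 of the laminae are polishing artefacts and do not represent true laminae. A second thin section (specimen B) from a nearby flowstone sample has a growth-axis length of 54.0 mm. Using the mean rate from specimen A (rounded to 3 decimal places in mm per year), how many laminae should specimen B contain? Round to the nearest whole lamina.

Specimen A: correcting the raw count gives 2966 − 18 + 4 = 2952 true laminae.
A: Mean rate = 821.5 mm / 2952 years ≈ 0.278 mm per year.
B spans 54.0 / 0.278 = 194.24 years ≈ 194 laminae.

194 laminae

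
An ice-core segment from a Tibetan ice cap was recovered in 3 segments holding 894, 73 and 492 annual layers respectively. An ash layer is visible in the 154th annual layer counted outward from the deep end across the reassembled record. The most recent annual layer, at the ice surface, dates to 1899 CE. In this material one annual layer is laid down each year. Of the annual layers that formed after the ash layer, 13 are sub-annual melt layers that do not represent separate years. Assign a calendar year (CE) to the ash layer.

607 CE

Total annual layers = 894 + 73 + 492 = 1459.
1459 − 154 = 1305 annual layers lie beyond the ash layer toward the ice surface.
Excluding 13 false annual layers: 1305 − 13 = 1292.
1899 − 1292 = 607 CE.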